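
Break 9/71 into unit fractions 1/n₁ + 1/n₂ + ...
1/8 + 1/568

Greedy algorithm:
9/71: ceiling(71/9) = 8, use 1/8
1/568: ceiling(568/1) = 568, use 1/568
Result: 9/71 = 1/8 + 1/568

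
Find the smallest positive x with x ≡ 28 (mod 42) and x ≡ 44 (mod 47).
1078

Using Chinese Remainder Theorem:
M = 42 × 47 = 1974
M1 = 47, M2 = 42
y1 = 47^(-1) mod 42 = 17
y2 = 42^(-1) mod 47 = 28
x = (28×47×17 + 44×42×28) mod 1974 = 1078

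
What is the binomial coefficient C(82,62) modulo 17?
11

Using Lucas' theorem:
Write n=82 and k=62 in base 17:
n in base 17: [4, 14]
k in base 17: [3, 11]
C(82,62) mod 17 = ∏ C(n_i, k_i) mod 17
Digit binomials (mod 17): C(4,3) = 4; C(14,11) = 364 ≡ 7
Product: 4 × 7 = 28 ≡ 11 (mod 17)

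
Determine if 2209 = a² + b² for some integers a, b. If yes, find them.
0² + 47² (a=0, b=47)

Factorization: 2209 = 47^2
By Fermat: n is sum of two squares iff every prime p ≡ 3 (mod 4) appears to even power.
All primes ≡ 3 (mod 4) appear to even power.
Search a = 0, 1, 2, … for 2209 - a² a perfect square: first hit at a = 0: 2209 - 0 = 2209 = 47².
2209 = 0² + 47² = 0 + 2209 ✓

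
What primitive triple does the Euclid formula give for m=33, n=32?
(65, 2112, 2113)

Euclid's formula: a = m² - n², b = 2mn, c = m² + n²
m = 33, n = 32
a = 33² - 32² = 1089 - 1024 = 65
b = 2 × 33 × 32 = 2112
c = 33² + 32² = 1089 + 1024 = 2113
Verification: 65² + 2112² = 4225 + 4460544 = 4464769 = 2113² ✓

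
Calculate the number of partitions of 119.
1653668665

p(n) counts ways to write n as a sum of positive integers (order ignored).
Euler's pentagonal recurrence: p(k) = p(k-1) + p(k-2) - p(k-5) - p(k-7) + p(k-12) + p(k-15) - ... (offsets j(3j∓1)/2, signs ++--, p(0)=1, p(<0)=0).
DP table for k = 0..118: p(0)=1, p(1)=1, p(2)=2, p(3)=3, p(4)=5, p(5)=7, p(6)=11, p(7)=15, p(8)=22, p(9)=30, p(10)=42, p(11)=56, p(12)=77, p(13)=101, p(14)=135, p(15)=176, p(16)=231, p(17)=297, p(18)=385, p(19)=490, p(20)=627, p(21)=792, p(22)=1002, p(23)=1255, p(24)=1575, p(25)=1958, p(26)=2436, p(27)=3010, p(28)=3718, p(29)=4565, p(30)=5604, p(31)=6842, p(32)=8349, p(33)=10143, p(34)=12310, p(35)=14883, p(36)=17977, p(37)=21637, p(38)=26015, p(39)=31185, p(40)=37338, p(41)=44583, p(42)=53174, p(43)=63261, p(44)=75175, p(45)=89134, p(46)=105558, p(47)=124754, p(48)=147273, p(49)=173525, p(50)=204226, p(51)=239943, p(52)=281589, p(53)=329931, p(54)=386155, p(55)=451276, p(56)=526823, p(57)=614154, p(58)=715220, p(59)=831820, p(60)=966467, p(61)=1121505, p(62)=1300156, p(63)=1505499, p(64)=1741630, p(65)=2012558, p(66)=2323520, p(67)=2679689, p(68)=3087735, p(69)=3554345, p(70)=4087968, p(71)=4697205, p(72)=5392783, p(73)=6185689, p(74)=7089500, p(75)=8118264, p(76)=9289091, p(77)=10619863, p(78)=12132164, p(79)=13848650, p(80)=15796476, p(81)=18004327, p(82)=20506255, p(83)=23338469, p(84)=26543660, p(85)=30167357, p(86)=34262962, p(87)=38887673, p(88)=44108109, p(89)=49995925, p(90)=56634173, p(91)=64112359, p(92)=72533807, p(93)=82010177, p(94)=92669720, p(95)=104651419, p(96)=118114304, p(97)=133230930, p(98)=150198136, p(99)=169229875, p(100)=190569292, p(101)=214481126, p(102)=241265379, p(103)=271248950, p(104)=304801365, p(105)=342325709, p(106)=384276336, p(107)=431149389, p(108)=483502844, p(109)=541946240, p(110)=607163746, p(111)=679903203, p(112)=761002156, p(113)=851376628, p(114)=952050665, p(115)=1064144451, p(116)=1188908248, p(117)=1327710076, p(118)=1482074143.
Final step: p(119) = p(118) + p(117) - p(114) - p(112) + p(107) + p(104) - p(97) - p(93) + p(84) + p(79) - p(68) - p(62) + p(49) + p(42) - p(27) - p(19) + p(2)
= 1482074143 + 1327710076 - 952050665 - 761002156 + 431149389 + 304801365 - 133230930 - 82010177 + 26543660 + 13848650 - 3087735 - 1300156 + 173525 + 53174 - 3010 - 490 + 2
= 1653668665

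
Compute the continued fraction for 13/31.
[0; 2, 2, 1, 1, 2]

Euclidean algorithm steps:
13 = 0 × 31 + 13
31 = 2 × 13 + 5
13 = 2 × 5 + 3
5 = 1 × 3 + 2
3 = 1 × 2 + 1
2 = 2 × 1 + 0
Continued fraction: [0; 2, 2, 1, 1, 2]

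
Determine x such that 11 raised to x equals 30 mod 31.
15

Baby-step giant-step with step n = ⌈√31⌉ = 6.
Baby steps 11^j mod 31 (j:value) for j=0..5: 0:1, 1:11, 2:28, 3:29, 4:9, 5:6.
Giant-step multiplier: 11^(-6) ≡ 11^(30-6) = 11^24 ≡ 8 (mod 31).
Giant steps γ_i = 30·8^i mod 31: γ_0=30, γ_1=23, γ_2=29 (in table at j=3).
x = i·n + j = 2·6 + 3 = 15.
Check: 11^15 ≡ 30 (mod 31).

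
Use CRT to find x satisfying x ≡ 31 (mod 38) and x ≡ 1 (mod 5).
31

Using Chinese Remainder Theorem:
M = 38 × 5 = 190
M1 = 5, M2 = 38
y1 = 5^(-1) mod 38 = 23
y2 = 38^(-1) mod 5 = 2
x = (31×5×23 + 1×38×2) mod 190 = 31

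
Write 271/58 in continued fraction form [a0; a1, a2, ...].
[4; 1, 2, 19]

Euclidean algorithm steps:
271 = 4 × 58 + 39
58 = 1 × 39 + 19
39 = 2 × 19 + 1
19 = 19 × 1 + 0
Continued fraction: [4; 1, 2, 19]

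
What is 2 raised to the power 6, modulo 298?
64

Repeated squaring. Binary of 6 = 110.
2^1 ≡ 2 (mod 298); 2^2 ≡ 4 (mod 298); 2^4 ≡ 16 (mod 298)
2^6 = 2^2 × 2^4 ≡ 64 (mod 298)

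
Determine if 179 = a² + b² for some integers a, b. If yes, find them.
Not possible

Factorization: 179 = 179
By Fermat: n is sum of two squares iff every prime p ≡ 3 (mod 4) appears to even power.
Prime(s) ≡ 3 (mod 4) with odd exponent: [(179, 1)]
Therefore 179 cannot be expressed as a² + b².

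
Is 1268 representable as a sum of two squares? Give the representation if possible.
22² + 28² (a=22, b=28)

Factorization: 1268 = 2^2 × 317
By Fermat: n is sum of two squares iff every prime p ≡ 3 (mod 4) appears to even power.
All primes ≡ 3 (mod 4) appear to even power.
Search a = 0, 1, 2, … for 1268 - a² a perfect square: first hit at a = 22: 1268 - 484 = 784 = 28².
1268 = 22² + 28² = 484 + 784 ✓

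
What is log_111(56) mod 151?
91

Baby-step giant-step with step n = ⌈√151⌉ = 13.
Baby steps 111^j mod 151 (j:value) for j=0..12: 0:1, 1:111, 2:90, 3:24, 4:97, 5:46, 6:123, 7:63, 8:47, 9:83, 10:2, 11:71, 12:29.
Giant-step multiplier: 111^(-13) ≡ 111^(150-13) = 111^137 ≡ 129 (mod 151).
Giant steps γ_i = 56·129^i mod 151: γ_0=56, γ_1=127, γ_2=75, γ_3=11, γ_4=60, γ_5=39, γ_6=48, γ_7=1 (in table at j=0).
x = i·n + j = 7·13 + 0 = 91.
Check: 111^91 ≡ 56 (mod 151).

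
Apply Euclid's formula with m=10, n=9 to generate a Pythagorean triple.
(19, 180, 181)

Euclid's formula: a = m² - n², b = 2mn, c = m² + n²
m = 10, n = 9
a = 10² - 9² = 100 - 81 = 19
b = 2 × 10 × 9 = 180
c = 10² + 9² = 100 + 81 = 181
Verification: 19² + 180² = 361 + 32400 = 32761 = 181² ✓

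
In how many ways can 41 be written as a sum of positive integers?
44583

p(n) counts ways to write n as a sum of positive integers (order ignored).
Euler's pentagonal recurrence: p(k) = p(k-1) + p(k-2) - p(k-5) - p(k-7) + p(k-12) + p(k-15) - ... (offsets j(3j∓1)/2, signs ++--, p(0)=1, p(<0)=0).
DP table for k = 0..40: p(0)=1, p(1)=1, p(2)=2, p(3)=3, p(4)=5, p(5)=7, p(6)=11, p(7)=15, p(8)=22, p(9)=30, p(10)=42, p(11)=56, p(12)=77, p(13)=101, p(14)=135, p(15)=176, p(16)=231, p(17)=297, p(18)=385, p(19)=490, p(20)=627, p(21)=792, p(22)=1002, p(23)=1255, p(24)=1575, p(25)=1958, p(26)=2436, p(27)=3010, p(28)=3718, p(29)=4565, p(30)=5604, p(31)=6842, p(32)=8349, p(33)=10143, p(34)=12310, p(35)=14883, p(36)=17977, p(37)=21637, p(38)=26015, p(39)=31185, p(40)=37338.
Final step: p(41) = p(40) + p(39) - p(36) - p(34) + p(29) + p(26) - p(19) - p(15) + p(6) + p(1)
= 37338 + 31185 - 17977 - 12310 + 4565 + 2436 - 490 - 176 + 11 + 1
= 44583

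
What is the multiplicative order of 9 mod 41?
4

41 is prime, so ord(9) divides φ(41) = 40.
Divisors of 40: 1, 2, 4, 5, 8, 10, 20, 40.
Repeated squaring: 9^1 ≡ 9, 9^2 ≡ 40, 9^4 ≡ 1, 9^8 ≡ 1, 9^16 ≡ 1, 9^32 ≡ 1 (mod 41).
Test 9^d mod 41 for each divisor d in increasing order:
9^1 ≡ 9
9^2 ≡ 40
9^4 ≡ 1  ← first divisor giving 1
The order is 4.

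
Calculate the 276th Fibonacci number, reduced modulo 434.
318

Matrix identity: Q^n = [[F_(n+1), F_n], [F_n, F_(n-1)]] with Q = [[1,1],[1,0]].
n = 276 = 100010100₂. Square-and-multiply, entries mod 434:
Q^1 = [[1,1],[1,0]]
Q^2 = (Q^1)² = [[2,1],[1,1]]
Q^4 = (Q^2)² = [[5,3],[3,2]]
Q^8 = (Q^4)² = [[34,21],[21,13]]
Q^17 = (Q^8)²·Q = [[414,295],[295,119]]
Q^34 = (Q^17)² = [[191,127],[127,64]]
Q^69 = (Q^34)²·Q = [[365,96],[96,269]]
Q^138 = (Q^69)² = [[89,104],[104,419]]
Q^276 = (Q^138)² = [[75,318],[318,191]]
F_276 mod 434 = Q^276[0][1] = 318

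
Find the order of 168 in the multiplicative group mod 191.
190

191 is prime, so ord(168) divides φ(191) = 190.
Divisors of 190: 1, 2, 5, 10, 19, 38, 95, 190.
Repeated squaring: 168^1 ≡ 168, 168^2 ≡ 147, 168^4 ≡ 26, 168^8 ≡ 103, 168^16 ≡ 104, 168^32 ≡ 120, 168^64 ≡ 75, 168^128 ≡ 86 (mod 191).
Test 168^d mod 191 for each divisor d in increasing order:
168^1 ≡ 168
168^2 ≡ 147
168^5 = 168^4·168^1 ≡ 166
168^10 = 168^8·168^2 ≡ 52
168^19 = 168^16·168^2·168^1 ≡ 7
168^38 = 168^32·168^4·168^2 ≡ 49
168^95 = 168^64·168^16·168^8·168^4·168^2·168^1 ≡ 190
168^190 = 168^128·168^32·168^16·168^8·168^4·168^2 ≡ 1  ← first divisor giving 1
The order is 190.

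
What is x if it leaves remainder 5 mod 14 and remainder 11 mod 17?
215

Using Chinese Remainder Theorem:
M = 14 × 17 = 238
M1 = 17, M2 = 14
y1 = 17^(-1) mod 14 = 5
y2 = 14^(-1) mod 17 = 11
x = (5×17×5 + 11×14×11) mod 238 = 215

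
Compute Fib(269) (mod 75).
44

Matrix identity: Q^n = [[F_(n+1), F_n], [F_n, F_(n-1)]] with Q = [[1,1],[1,0]].
n = 269 = 100001101₂. Square-and-multiply, entries mod 75:
Q^1 = [[1,1],[1,0]]
Q^2 = (Q^1)² = [[2,1],[1,1]]
Q^4 = (Q^2)² = [[5,3],[3,2]]
Q^8 = (Q^4)² = [[34,21],[21,13]]
Q^16 = (Q^8)² = [[22,12],[12,10]]
Q^33 = (Q^16)²·Q = [[37,28],[28,9]]
Q^67 = (Q^33)²·Q = [[66,53],[53,13]]
Q^134 = (Q^67)² = [[40,62],[62,53]]
Q^269 = (Q^134)²·Q = [[35,44],[44,66]]
F_269 mod 75 = Q^269[0][1] = 44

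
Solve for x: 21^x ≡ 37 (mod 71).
50

Baby-step giant-step with step n = ⌈√71⌉ = 9.
Baby steps 21^j mod 71 (j:value) for j=0..8: 0:1, 1:21, 2:15, 3:31, 4:12, 5:39, 6:38, 7:17, 8:2.
Giant-step multiplier: 21^(-9) ≡ 21^(70-9) = 21^61 ≡ 22 (mod 71).
Giant steps γ_i = 37·22^i mod 71: γ_0=37, γ_1=33, γ_2=16, γ_3=68, γ_4=5, γ_5=39 (in table at j=5).
x = i·n + j = 5·9 + 5 = 50.
Check: 21^50 ≡ 37 (mod 71).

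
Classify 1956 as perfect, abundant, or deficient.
abundant

Proper divisors of 1956: sum = 1 + 2 + 3 + 4 + 6 + 12 + 163 + 326 + 489 + 652 + 978 = 2636
Since 2636 > 1956, 1956 is abundant.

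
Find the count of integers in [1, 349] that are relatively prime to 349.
348

349 = 349
φ(n) = n × ∏(1 - 1/p) for each prime p dividing n
φ(349) = 349 × (1 - 1/349) = 348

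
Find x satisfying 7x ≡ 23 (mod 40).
x ≡ 9 (mod 40)

gcd(7, 40) = 1, which divides 23, so solutions exist.
Find 7^(-1) mod 40 by the extended Euclidean algorithm:
40 = 5 × 7 + 5  ⟹  5 = (1)·40 + (-5)·7
7 = 1 × 5 + 2  ⟹  2 = (-1)·40 + (6)·7
5 = 2 × 2 + 1  ⟹  1 = (3)·40 + (-17)·7
So (-17)·7 ≡ 1 (mod 40), i.e. 7^(-1) ≡ -17 ≡ 23 (mod 40).
x ≡ 23 × 23 = 529 ≡ 9 (mod 40).
Check: 7 × 9 = 63 ≡ 23 (mod 40).
Unique solution: x ≡ 9 (mod 40)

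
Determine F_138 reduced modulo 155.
104

Matrix identity: Q^n = [[F_(n+1), F_n], [F_n, F_(n-1)]] with Q = [[1,1],[1,0]].
n = 138 = 10001010₂. Square-and-multiply, entries mod 155:
Q^1 = [[1,1],[1,0]]
Q^2 = (Q^1)² = [[2,1],[1,1]]
Q^4 = (Q^2)² = [[5,3],[3,2]]
Q^8 = (Q^4)² = [[34,21],[21,13]]
Q^17 = (Q^8)²·Q = [[104,47],[47,57]]
Q^34 = (Q^17)² = [[5,127],[127,33]]
Q^69 = (Q^34)²·Q = [[55,34],[34,21]]
Q^138 = (Q^69)² = [[151,104],[104,47]]
F_138 mod 155 = Q^138[0][1] = 104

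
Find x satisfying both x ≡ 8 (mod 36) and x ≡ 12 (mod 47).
764

Using Chinese Remainder Theorem:
M = 36 × 47 = 1692
M1 = 47, M2 = 36
y1 = 47^(-1) mod 36 = 23
y2 = 36^(-1) mod 47 = 17
x = (8×47×23 + 12×36×17) mod 1692 = 764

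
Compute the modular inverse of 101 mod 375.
26

gcd(101, 375) = 1, so the inverse exists.
Extended Euclidean algorithm on (375, 101):
375 = 3 × 101 + 72  ⟹  72 = (1)·375 + (-3)·101
101 = 1 × 72 + 29  ⟹  29 = (-1)·375 + (4)·101
72 = 2 × 29 + 14  ⟹  14 = (3)·375 + (-11)·101
29 = 2 × 14 + 1  ⟹  1 = (-7)·375 + (26)·101
So (26)·101 ≡ 1 (mod 375), i.e. 101^(-1) ≡ 26 (mod 375).
Check: 101 × 26 = 2626 ≡ 1 (mod 375)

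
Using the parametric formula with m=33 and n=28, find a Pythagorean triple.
(305, 1848, 1873)

Euclid's formula: a = m² - n², b = 2mn, c = m² + n²
m = 33, n = 28
a = 33² - 28² = 1089 - 784 = 305
b = 2 × 33 × 28 = 1848
c = 33² + 28² = 1089 + 784 = 1873
Verification: 305² + 1848² = 93025 + 3415104 = 3508129 = 1873² ✓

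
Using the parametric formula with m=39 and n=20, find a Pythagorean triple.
(1121, 1560, 1921)

Euclid's formula: a = m² - n², b = 2mn, c = m² + n²
m = 39, n = 20
a = 39² - 20² = 1521 - 400 = 1121
b = 2 × 39 × 20 = 1560
c = 39² + 20² = 1521 + 400 = 1921
Verification: 1121² + 1560² = 1256641 + 2433600 = 3690241 = 1921² ✓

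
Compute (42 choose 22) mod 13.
0

Using Lucas' theorem:
Write n=42 and k=22 in base 13:
n in base 13: [3, 3]
k in base 13: [1, 9]
C(42,22) mod 13 = ∏ C(n_i, k_i) mod 13
Digit binomials (mod 13): C(3,1) = 3; C(3,9) = 0 (k_i > n_i)
Product: 3 × 0 = 0 ≡ 0 (mod 13)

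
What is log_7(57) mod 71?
42

Baby-step giant-step with step n = ⌈√71⌉ = 9.
Baby steps 7^j mod 71 (j:value) for j=0..8: 0:1, 1:7, 2:49, 3:59, 4:58, 5:51, 6:2, 7:14, 8:27.
Giant-step multiplier: 7^(-9) ≡ 7^(70-9) = 7^61 ≡ 68 (mod 71).
Giant steps γ_i = 57·68^i mod 71: γ_0=57, γ_1=42, γ_2=16, γ_3=23, γ_4=2 (in table at j=6).
x = i·n + j = 4·9 + 6 = 42.
Check: 7^42 ≡ 57 (mod 71).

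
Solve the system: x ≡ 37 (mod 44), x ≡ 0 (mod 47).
1269

Using Chinese Remainder Theorem:
M = 44 × 47 = 2068
M1 = 47, M2 = 44
y1 = 47^(-1) mod 44 = 15
y2 = 44^(-1) mod 47 = 31
x = (37×47×15 + 0×44×31) mod 2068 = 1269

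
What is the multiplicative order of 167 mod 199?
198

199 is prime, so ord(167) divides φ(199) = 198.
Divisors of 198: 1, 2, 3, 6, 9, 11, 18, 22, 33, 66, 99, 198.
Repeated squaring: 167^1 ≡ 167, 167^2 ≡ 29, 167^4 ≡ 45, 167^8 ≡ 35, 167^16 ≡ 31, 167^32 ≡ 165, 167^64 ≡ 161, 167^128 ≡ 51 (mod 199).
Test 167^d mod 199 for each divisor d in increasing order:
167^1 ≡ 167
167^2 ≡ 29
167^3 = 167^2·167^1 ≡ 67
167^6 = 167^4·167^2 ≡ 111
167^9 = 167^8·167^1 ≡ 74
167^11 = 167^8·167^2·167^1 ≡ 156
167^18 = 167^16·167^2 ≡ 103
167^22 = 167^16·167^4·167^2 ≡ 58
167^33 = 167^32·167^1 ≡ 93
167^66 = 167^64·167^2 ≡ 92
167^99 = 167^64·167^32·167^2·167^1 ≡ 198
167^198 = 167^128·167^64·167^4·167^2 ≡ 1  ← first divisor giving 1
The order is 198.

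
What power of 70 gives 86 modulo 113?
93

Baby-step giant-step with step n = ⌈√113⌉ = 11.
Baby steps 70^j mod 113 (j:value) for j=0..10: 0:1, 1:70, 2:41, 3:45, 4:99, 5:37, 6:104, 7:48, 8:83, 9:47, 10:13.
Giant-step multiplier: 70^(-11) ≡ 70^(112-11) = 70^101 ≡ 19 (mod 113).
Giant steps γ_i = 86·19^i mod 113: γ_0=86, γ_1=52, γ_2=84, γ_3=14, γ_4=40, γ_5=82, γ_6=89, γ_7=109, γ_8=37 (in table at j=5).
x = i·n + j = 8·11 + 5 = 93.
Check: 70^93 ≡ 86 (mod 113).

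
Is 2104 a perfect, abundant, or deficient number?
deficient

Proper divisors of 2104: sum = 1 + 2 + 4 + 8 + 263 + 526 + 1052 = 1856
Since 1856 < 2104, 2104 is deficient.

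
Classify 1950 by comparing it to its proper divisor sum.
abundant

Proper divisors of 1950: sum = 1 + 2 + 3 + 5 + 6 + 10 + 13 + 15 + ... + 325 + 390 + 650 + 975 (23 divisors) = 3258
Since 3258 > 1950, 1950 is abundant.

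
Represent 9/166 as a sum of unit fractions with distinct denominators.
1/19 + 1/631 + 1/1990174

Greedy algorithm:
9/166: ceiling(166/9) = 19, use 1/19
5/3154: ceiling(3154/5) = 631, use 1/631
1/1990174: ceiling(1990174/1) = 1990174, use 1/1990174
Result: 9/166 = 1/19 + 1/631 + 1/1990174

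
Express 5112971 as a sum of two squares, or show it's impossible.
Not possible

Factorization: 5112971 = 17 × 67^3
By Fermat: n is sum of two squares iff every prime p ≡ 3 (mod 4) appears to even power.
Prime(s) ≡ 3 (mod 4) with odd exponent: [(67, 3)]
Therefore 5112971 cannot be expressed as a² + b².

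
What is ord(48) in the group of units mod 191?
95

191 is prime, so ord(48) divides φ(191) = 190.
Divisors of 190: 1, 2, 5, 10, 19, 38, 95, 190.
Repeated squaring: 48^1 ≡ 48, 48^2 ≡ 12, 48^4 ≡ 144, 48^8 ≡ 108, 48^16 ≡ 13, 48^32 ≡ 169, 48^64 ≡ 102, 48^128 ≡ 90 (mod 191).
Test 48^d mod 191 for each divisor d in increasing order:
48^1 ≡ 48
48^2 ≡ 12
48^5 = 48^4·48^1 ≡ 36
48^10 = 48^8·48^2 ≡ 150
48^19 = 48^16·48^2·48^1 ≡ 39
48^38 = 48^32·48^4·48^2 ≡ 184
48^95 = 48^64·48^16·48^8·48^4·48^2·48^1 ≡ 1  ← first divisor giving 1
The order is 95.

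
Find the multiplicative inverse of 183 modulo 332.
127

gcd(183, 332) = 1, so the inverse exists.
Extended Euclidean algorithm on (332, 183):
332 = 1 × 183 + 149  ⟹  149 = (1)·332 + (-1)·183
183 = 1 × 149 + 34  ⟹  34 = (-1)·332 + (2)·183
149 = 4 × 34 + 13  ⟹  13 = (5)·332 + (-9)·183
34 = 2 × 13 + 8  ⟹  8 = (-11)·332 + (20)·183
13 = 1 × 8 + 5  ⟹  5 = (16)·332 + (-29)·183
8 = 1 × 5 + 3  ⟹  3 = (-27)·332 + (49)·183
5 = 1 × 3 + 2  ⟹  2 = (43)·332 + (-78)·183
3 = 1 × 2 + 1  ⟹  1 = (-70)·332 + (127)·183
So (127)·183 ≡ 1 (mod 332), i.e. 183^(-1) ≡ 127 (mod 332).
Check: 183 × 127 = 23241 ≡ 1 (mod 332)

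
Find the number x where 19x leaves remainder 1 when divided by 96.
91

gcd(19, 96) = 1, so the inverse exists.
Extended Euclidean algorithm on (96, 19):
96 = 5 × 19 + 1  ⟹  1 = (1)·96 + (-5)·19
So (-5)·19 ≡ 1 (mod 96), i.e. 19^(-1) ≡ -5 ≡ 91 (mod 96).
Check: 19 × 91 = 1729 ≡ 1 (mod 96)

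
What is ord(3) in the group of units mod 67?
22

67 is prime, so ord(3) divides φ(67) = 66.
Divisors of 66: 1, 2, 3, 6, 11, 22, 33, 66.
Repeated squaring: 3^1 ≡ 3, 3^2 ≡ 9, 3^4 ≡ 14, 3^8 ≡ 62, 3^16 ≡ 25, 3^32 ≡ 22, 3^64 ≡ 15 (mod 67).
Test 3^d mod 67 for each divisor d in increasing order:
3^1 ≡ 3
3^2 ≡ 9
3^3 = 3^2·3^1 ≡ 27
3^6 = 3^4·3^2 ≡ 59
3^11 = 3^8·3^2·3^1 ≡ 66
3^22 = 3^16·3^4·3^2 ≡ 1  ← first divisor giving 1
The order is 22.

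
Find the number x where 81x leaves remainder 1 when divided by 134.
91

gcd(81, 134) = 1, so the inverse exists.
Extended Euclidean algorithm on (134, 81):
134 = 1 × 81 + 53  ⟹  53 = (1)·134 + (-1)·81
81 = 1 × 53 + 28  ⟹  28 = (-1)·134 + (2)·81
53 = 1 × 28 + 25  ⟹  25 = (2)·134 + (-3)·81
28 = 1 × 25 + 3  ⟹  3 = (-3)·134 + (5)·81
25 = 8 × 3 + 1  ⟹  1 = (26)·134 + (-43)·81
So (-43)·81 ≡ 1 (mod 134), i.e. 81^(-1) ≡ -43 ≡ 91 (mod 134).
Check: 81 × 91 = 7371 ≡ 1 (mod 134)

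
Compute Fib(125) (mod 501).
155

Matrix identity: Q^n = [[F_(n+1), F_n], [F_n, F_(n-1)]] with Q = [[1,1],[1,0]].
n = 125 = 1111101₂. Square-and-multiply, entries mod 501:
Q^1 = [[1,1],[1,0]]
Q^3 = (Q^1)²·Q = [[3,2],[2,1]]
Q^7 = (Q^3)²·Q = [[21,13],[13,8]]
Q^15 = (Q^7)²·Q = [[486,109],[109,377]]
Q^31 = (Q^15)²·Q = [[462,82],[82,380]]
Q^62 = (Q^31)² = [[229,407],[407,323]]
Q^125 = (Q^62)²·Q = [[371,155],[155,216]]
F_125 mod 501 = Q^125[0][1] = 155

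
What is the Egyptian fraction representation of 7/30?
1/5 + 1/30

Greedy algorithm:
7/30: ceiling(30/7) = 5, use 1/5
1/30: ceiling(30/1) = 30, use 1/30
Result: 7/30 = 1/5 + 1/30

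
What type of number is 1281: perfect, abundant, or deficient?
deficient

Proper divisors of 1281: sum = 1 + 3 + 7 + 21 + 61 + 183 + 427 = 703
Since 703 < 1281, 1281 is deficient.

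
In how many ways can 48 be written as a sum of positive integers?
147273

p(n) counts ways to write n as a sum of positive integers (order ignored).
Euler's pentagonal recurrence: p(k) = p(k-1) + p(k-2) - p(k-5) - p(k-7) + p(k-12) + p(k-15) - ... (offsets j(3j∓1)/2, signs ++--, p(0)=1, p(<0)=0).
DP table for k = 0..47: p(0)=1, p(1)=1, p(2)=2, p(3)=3, p(4)=5, p(5)=7, p(6)=11, p(7)=15, p(8)=22, p(9)=30, p(10)=42, p(11)=56, p(12)=77, p(13)=101, p(14)=135, p(15)=176, p(16)=231, p(17)=297, p(18)=385, p(19)=490, p(20)=627, p(21)=792, p(22)=1002, p(23)=1255, p(24)=1575, p(25)=1958, p(26)=2436, p(27)=3010, p(28)=3718, p(29)=4565, p(30)=5604, p(31)=6842, p(32)=8349, p(33)=10143, p(34)=12310, p(35)=14883, p(36)=17977, p(37)=21637, p(38)=26015, p(39)=31185, p(40)=37338, p(41)=44583, p(42)=53174, p(43)=63261, p(44)=75175, p(45)=89134, p(46)=105558, p(47)=124754.
Final step: p(48) = p(47) + p(46) - p(43) - p(41) + p(36) + p(33) - p(26) - p(22) + p(13) + p(8)
= 124754 + 105558 - 63261 - 44583 + 17977 + 10143 - 2436 - 1002 + 101 + 22
= 147273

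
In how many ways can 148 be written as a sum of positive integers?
33549419497

p(n) counts ways to write n as a sum of positive integers (order ignored).
Euler's pentagonal recurrence: p(k) = p(k-1) + p(k-2) - p(k-5) - p(k-7) + p(k-12) + p(k-15) - ... (offsets j(3j∓1)/2, signs ++--, p(0)=1, p(<0)=0).
DP table for k = 0..147: p(0)=1, p(1)=1, p(2)=2, p(3)=3, p(4)=5, p(5)=7, p(6)=11, p(7)=15, p(8)=22, p(9)=30, p(10)=42, p(11)=56, p(12)=77, p(13)=101, p(14)=135, p(15)=176, p(16)=231, p(17)=297, p(18)=385, p(19)=490, p(20)=627, p(21)=792, p(22)=1002, p(23)=1255, p(24)=1575, p(25)=1958, p(26)=2436, p(27)=3010, p(28)=3718, p(29)=4565, p(30)=5604, p(31)=6842, p(32)=8349, p(33)=10143, p(34)=12310, p(35)=14883, p(36)=17977, p(37)=21637, p(38)=26015, p(39)=31185, p(40)=37338, p(41)=44583, p(42)=53174, p(43)=63261, p(44)=75175, p(45)=89134, p(46)=105558, p(47)=124754, p(48)=147273, p(49)=173525, p(50)=204226, p(51)=239943, p(52)=281589, p(53)=329931, p(54)=386155, p(55)=451276, p(56)=526823, p(57)=614154, p(58)=715220, p(59)=831820, p(60)=966467, p(61)=1121505, p(62)=1300156, p(63)=1505499, p(64)=1741630, p(65)=2012558, p(66)=2323520, p(67)=2679689, p(68)=3087735, p(69)=3554345, p(70)=4087968, p(71)=4697205, p(72)=5392783, p(73)=6185689, p(74)=7089500, p(75)=8118264, p(76)=9289091, p(77)=10619863, p(78)=12132164, p(79)=13848650, p(80)=15796476, p(81)=18004327, p(82)=20506255, p(83)=23338469, p(84)=26543660, p(85)=30167357, p(86)=34262962, p(87)=38887673, p(88)=44108109, p(89)=49995925, p(90)=56634173, p(91)=64112359, p(92)=72533807, p(93)=82010177, p(94)=92669720, p(95)=104651419, p(96)=118114304, p(97)=133230930, p(98)=150198136, p(99)=169229875, p(100)=190569292, p(101)=214481126, p(102)=241265379, p(103)=271248950, p(104)=304801365, p(105)=342325709, p(106)=384276336, p(107)=431149389, p(108)=483502844, p(109)=541946240, p(110)=607163746, p(111)=679903203, p(112)=761002156, p(113)=851376628, p(114)=952050665, p(115)=1064144451, p(116)=1188908248, p(117)=1327710076, p(118)=1482074143, p(119)=1653668665, p(120)=1844349560, p(121)=2056148051, p(122)=2291320912, p(123)=2552338241, p(124)=2841940500, p(125)=3163127352, p(126)=3519222692, p(127)=3913864295, p(128)=4351078600, p(129)=4835271870, p(130)=5371315400, p(131)=5964539504, p(132)=6620830889, p(133)=7346629512, p(134)=8149040695, p(135)=9035836076, p(136)=10015581680, p(137)=11097645016, p(138)=12292341831, p(139)=13610949895, p(140)=15065878135, p(141)=16670689208, p(142)=18440293320, p(143)=20390982757, p(144)=22540654445, p(145)=24908858009, p(146)=27517052599, p(147)=30388671978.
Final step: p(148) = p(147) + p(146) - p(143) - p(141) + p(136) + p(133) - p(126) - p(122) + p(113) + p(108) - p(97) - p(91) + p(78) + p(71) - p(56) - p(48) + p(31) + p(22) - p(3)
= 30388671978 + 27517052599 - 20390982757 - 16670689208 + 10015581680 + 7346629512 - 3519222692 - 2291320912 + 851376628 + 483502844 - 133230930 - 64112359 + 12132164 + 4697205 - 526823 - 147273 + 6842 + 1002 - 3
= 33549419497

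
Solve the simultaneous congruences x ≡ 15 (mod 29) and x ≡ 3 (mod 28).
479

Using Chinese Remainder Theorem:
M = 29 × 28 = 812
M1 = 28, M2 = 29
y1 = 28^(-1) mod 29 = 28
y2 = 29^(-1) mod 28 = 1
x = (15×28×28 + 3×29×1) mod 812 = 479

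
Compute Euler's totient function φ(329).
276

329 = 7 × 47
φ(n) = n × ∏(1 - 1/p) for each prime p dividing n
φ(329) = 329 × (1 - 1/7) × (1 - 1/47) = 276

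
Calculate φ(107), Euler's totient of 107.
106

107 = 107
φ(n) = n × ∏(1 - 1/p) for each prime p dividing n
φ(107) = 107 × (1 - 1/107) = 106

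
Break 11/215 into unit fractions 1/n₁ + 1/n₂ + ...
1/20 + 1/860

Greedy algorithm:
11/215: ceiling(215/11) = 20, use 1/20
1/860: ceiling(860/1) = 860, use 1/860
Result: 11/215 = 1/20 + 1/860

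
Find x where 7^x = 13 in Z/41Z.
9

Baby-step giant-step with step n = ⌈√41⌉ = 7.
Baby steps 7^j mod 41 (j:value) for j=0..6: 0:1, 1:7, 2:8, 3:15, 4:23, 5:38, 6:20.
Giant-step multiplier: 7^(-7) ≡ 7^(40-7) = 7^33 ≡ 29 (mod 41).
Giant steps γ_i = 13·29^i mod 41: γ_0=13, γ_1=8 (in table at j=2).
x = i·n + j = 1·7 + 2 = 9.
Check: 7^9 ≡ 13 (mod 41).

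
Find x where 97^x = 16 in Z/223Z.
174

Baby-step giant-step with step n = ⌈√223⌉ = 15.
Baby steps 97^j mod 223 (j:value) for j=0..14: 0:1, 1:97, 2:43, 3:157, 4:65, 5:61, 6:119, 7:170, 8:211, 9:174, 10:153, 11:123, 12:112, 13:160, 14:133.
Giant-step multiplier: 97^(-15) ≡ 97^(222-15) = 97^207 ≡ 27 (mod 223).
Giant steps γ_i = 16·27^i mod 223: γ_0=16, γ_1=209, γ_2=68, γ_3=52, γ_4=66, γ_5=221, γ_6=169, γ_7=103, γ_8=105, γ_9=159, γ_10=56, γ_11=174 (in table at j=9).
x = i·n + j = 11·15 + 9 = 174.
Check: 97^174 ≡ 16 (mod 223).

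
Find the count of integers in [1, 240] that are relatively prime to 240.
64

240 = 2^4 × 3 × 5
φ(n) = n × ∏(1 - 1/p) for each prime p dividing n
φ(240) = 240 × (1 - 1/2) × (1 - 1/3) × (1 - 1/5) = 64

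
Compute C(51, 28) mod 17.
0

Using Lucas' theorem:
Write n=51 and k=28 in base 17:
n in base 17: [3, 0]
k in base 17: [1, 11]
C(51,28) mod 17 = ∏ C(n_i, k_i) mod 17
Digit binomials (mod 17): C(3,1) = 3; C(0,11) = 0 (k_i > n_i)
Product: 3 × 0 = 0 ≡ 0 (mod 17)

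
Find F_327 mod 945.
538

Matrix identity: Q^n = [[F_(n+1), F_n], [F_n, F_(n-1)]] with Q = [[1,1],[1,0]].
n = 327 = 101000111₂. Square-and-multiply, entries mod 945:
Q^1 = [[1,1],[1,0]]
Q^2 = (Q^1)² = [[2,1],[1,1]]
Q^5 = (Q^2)²·Q = [[8,5],[5,3]]
Q^10 = (Q^5)² = [[89,55],[55,34]]
Q^20 = (Q^10)² = [[551,150],[150,401]]
Q^40 = (Q^20)² = [[76,105],[105,916]]
Q^81 = (Q^40)²·Q = [[1,736],[736,210]]
Q^163 = (Q^81)²·Q = [[528,212],[212,316]]
Q^327 = (Q^163)²·Q = [[861,538],[538,323]]
F_327 mod 945 = Q^327[0][1] = 538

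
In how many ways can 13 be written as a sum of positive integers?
101

p(n) counts ways to write n as a sum of positive integers (order ignored).
Euler's pentagonal recurrence: p(k) = p(k-1) + p(k-2) - p(k-5) - p(k-7) + p(k-12) + p(k-15) - ... (offsets j(3j∓1)/2, signs ++--, p(0)=1, p(<0)=0).
DP table for k = 0..12: p(0)=1, p(1)=1, p(2)=2, p(3)=3, p(4)=5, p(5)=7, p(6)=11, p(7)=15, p(8)=22, p(9)=30, p(10)=42, p(11)=56, p(12)=77.
Final step: p(13) = p(12) + p(11) - p(8) - p(6) + p(1)
= 77 + 56 - 22 - 11 + 1
= 101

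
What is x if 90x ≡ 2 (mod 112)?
x ≡ 5 (mod 56)

gcd(90, 112) = 2, which divides 2, so solutions exist.
Divide through by 2: 45x ≡ 1 (mod 56).
Find 45^(-1) mod 56 by the extended Euclidean algorithm:
56 = 1 × 45 + 11  ⟹  11 = (1)·56 + (-1)·45
45 = 4 × 11 + 1  ⟹  1 = (-4)·56 + (5)·45
So (5)·45 ≡ 1 (mod 56), i.e. 45^(-1) ≡ 5 (mod 56).
x ≡ 5 × 1 = 5 ≡ 5 (mod 56).
Check: 90 × 5 = 450 ≡ 2 (mod 112).
x ≡ 5 (mod 56), giving 2 solutions mod 112.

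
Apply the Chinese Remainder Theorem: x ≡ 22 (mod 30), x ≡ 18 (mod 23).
202

Using Chinese Remainder Theorem:
M = 30 × 23 = 690
M1 = 23, M2 = 30
y1 = 23^(-1) mod 30 = 17
y2 = 30^(-1) mod 23 = 10
x = (22×23×17 + 18×30×10) mod 690 = 202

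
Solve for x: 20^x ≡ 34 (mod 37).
32

Baby-step giant-step with step n = ⌈√37⌉ = 7.
Baby steps 20^j mod 37 (j:value) for j=0..6: 0:1, 1:20, 2:30, 3:8, 4:12, 5:18, 6:27.
Giant-step multiplier: 20^(-7) ≡ 20^(36-7) = 20^29 ≡ 32 (mod 37).
Giant steps γ_i = 34·32^i mod 37: γ_0=34, γ_1=15, γ_2=36, γ_3=5, γ_4=12 (in table at j=4).
x = i·n + j = 4·7 + 4 = 32.
Check: 20^32 ≡ 34 (mod 37).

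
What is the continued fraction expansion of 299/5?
[59; 1, 4]

Euclidean algorithm steps:
299 = 59 × 5 + 4
5 = 1 × 4 + 1
4 = 4 × 1 + 0
Continued fraction: [59; 1, 4]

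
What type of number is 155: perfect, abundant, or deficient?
deficient

Proper divisors of 155: sum = 1 + 5 + 31 = 37
Since 37 < 155, 155 is deficient.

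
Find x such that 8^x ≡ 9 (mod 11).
2

Baby-step giant-step with step n = ⌈√11⌉ = 4.
Baby steps 8^j mod 11 (j:value) for j=0..3: 0:1, 1:8, 2:9, 3:6.
h = 9 is already in the table at j=2, so x = 2.
Check: 8^2 ≡ 9 (mod 11).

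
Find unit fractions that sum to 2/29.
1/15 + 1/435

Greedy algorithm:
2/29: ceiling(29/2) = 15, use 1/15
1/435: ceiling(435/1) = 435, use 1/435
Result: 2/29 = 1/15 + 1/435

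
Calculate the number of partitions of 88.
44108109

p(n) counts ways to write n as a sum of positive integers (order ignored).
Euler's pentagonal recurrence: p(k) = p(k-1) + p(k-2) - p(k-5) - p(k-7) + p(k-12) + p(k-15) - ... (offsets j(3j∓1)/2, signs ++--, p(0)=1, p(<0)=0).
DP table for k = 0..87: p(0)=1, p(1)=1, p(2)=2, p(3)=3, p(4)=5, p(5)=7, p(6)=11, p(7)=15, p(8)=22, p(9)=30, p(10)=42, p(11)=56, p(12)=77, p(13)=101, p(14)=135, p(15)=176, p(16)=231, p(17)=297, p(18)=385, p(19)=490, p(20)=627, p(21)=792, p(22)=1002, p(23)=1255, p(24)=1575, p(25)=1958, p(26)=2436, p(27)=3010, p(28)=3718, p(29)=4565, p(30)=5604, p(31)=6842, p(32)=8349, p(33)=10143, p(34)=12310, p(35)=14883, p(36)=17977, p(37)=21637, p(38)=26015, p(39)=31185, p(40)=37338, p(41)=44583, p(42)=53174, p(43)=63261, p(44)=75175, p(45)=89134, p(46)=105558, p(47)=124754, p(48)=147273, p(49)=173525, p(50)=204226, p(51)=239943, p(52)=281589, p(53)=329931, p(54)=386155, p(55)=451276, p(56)=526823, p(57)=614154, p(58)=715220, p(59)=831820, p(60)=966467, p(61)=1121505, p(62)=1300156, p(63)=1505499, p(64)=1741630, p(65)=2012558, p(66)=2323520, p(67)=2679689, p(68)=3087735, p(69)=3554345, p(70)=4087968, p(71)=4697205, p(72)=5392783, p(73)=6185689, p(74)=7089500, p(75)=8118264, p(76)=9289091, p(77)=10619863, p(78)=12132164, p(79)=13848650, p(80)=15796476, p(81)=18004327, p(82)=20506255, p(83)=23338469, p(84)=26543660, p(85)=30167357, p(86)=34262962, p(87)=38887673.
Final step: p(88) = p(87) + p(86) - p(83) - p(81) + p(76) + p(73) - p(66) - p(62) + p(53) + p(48) - p(37) - p(31) + p(18) + p(11)
= 38887673 + 34262962 - 23338469 - 18004327 + 9289091 + 6185689 - 2323520 - 1300156 + 329931 + 147273 - 21637 - 6842 + 385 + 56
= 44108109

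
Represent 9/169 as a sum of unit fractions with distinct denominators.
1/19 + 1/1606 + 1/5156866

Greedy algorithm:
9/169: ceiling(169/9) = 19, use 1/19
2/3211: ceiling(3211/2) = 1606, use 1/1606
1/5156866: ceiling(5156866/1) = 5156866, use 1/5156866
Result: 9/169 = 1/19 + 1/1606 + 1/5156866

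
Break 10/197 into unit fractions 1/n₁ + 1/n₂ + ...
1/20 + 1/1314 + 1/2588580

Greedy algorithm:
10/197: ceiling(197/10) = 20, use 1/20
3/3940: ceiling(3940/3) = 1314, use 1/1314
1/2588580: ceiling(2588580/1) = 2588580, use 1/2588580
Result: 10/197 = 1/20 + 1/1314 + 1/2588580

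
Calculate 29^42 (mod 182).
1

Repeated squaring. Binary of 42 = 101010.
29^1 ≡ 29 (mod 182); 29^2 ≡ 113 (mod 182); 29^4 ≡ 29 (mod 182); 29^8 ≡ 113 (mod 182); 29^16 ≡ 29 (mod 182); 29^32 ≡ 113 (mod 182)
29^42 = 29^2 × 29^8 × 29^32 ≡ 1 (mod 182)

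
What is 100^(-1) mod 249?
127

gcd(100, 249) = 1, so the inverse exists.
Extended Euclidean algorithm on (249, 100):
249 = 2 × 100 + 49  ⟹  49 = (1)·249 + (-2)·100
100 = 2 × 49 + 2  ⟹  2 = (-2)·249 + (5)·100
49 = 24 × 2 + 1  ⟹  1 = (49)·249 + (-122)·100
So (-122)·100 ≡ 1 (mod 249), i.e. 100^(-1) ≡ -122 ≡ 127 (mod 249).
Check: 100 × 127 = 12700 ≡ 1 (mod 249)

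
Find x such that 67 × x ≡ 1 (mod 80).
43

gcd(67, 80) = 1, so the inverse exists.
Extended Euclidean algorithm on (80, 67):
80 = 1 × 67 + 13  ⟹  13 = (1)·80 + (-1)·67
67 = 5 × 13 + 2  ⟹  2 = (-5)·80 + (6)·67
13 = 6 × 2 + 1  ⟹  1 = (31)·80 + (-37)·67
So (-37)·67 ≡ 1 (mod 80), i.e. 67^(-1) ≡ -37 ≡ 43 (mod 80).
Check: 67 × 43 = 2881 ≡ 1 (mod 80)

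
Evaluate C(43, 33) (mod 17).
0

Using Lucas' theorem:
Write n=43 and k=33 in base 17:
n in base 17: [2, 9]
k in base 17: [1, 16]
C(43,33) mod 17 = ∏ C(n_i, k_i) mod 17
Digit binomials (mod 17): C(2,1) = 2; C(9,16) = 0 (k_i > n_i)
Product: 2 × 0 = 0 ≡ 0 (mod 17)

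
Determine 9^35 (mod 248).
25

Repeated squaring. Binary of 35 = 100011.
9^1 ≡ 9 (mod 248); 9^2 ≡ 81 (mod 248); 9^4 ≡ 113 (mod 248); 9^8 ≡ 121 (mod 248); 9^16 ≡ 9 (mod 248); 9^32 ≡ 81 (mod 248)
9^35 = 9^1 × 9^2 × 9^32 ≡ 25 (mod 248)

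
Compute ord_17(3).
16

17 is prime, so ord(3) divides φ(17) = 16.
Divisors of 16: 1, 2, 4, 8, 16.
Repeated squaring: 3^1 ≡ 3, 3^2 ≡ 9, 3^4 ≡ 13, 3^8 ≡ 16, 3^16 ≡ 1 (mod 17).
Test 3^d mod 17 for each divisor d in increasing order:
3^1 ≡ 3
3^2 ≡ 9
3^4 ≡ 13
3^8 ≡ 16
3^16 ≡ 1  ← first divisor giving 1
The order is 16.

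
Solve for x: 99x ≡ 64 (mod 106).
x ≡ 6 (mod 106)

gcd(99, 106) = 1, which divides 64, so solutions exist.
Find 99^(-1) mod 106 by the extended Euclidean algorithm:
106 = 1 × 99 + 7  ⟹  7 = (1)·106 + (-1)·99
99 = 14 × 7 + 1  ⟹  1 = (-14)·106 + (15)·99
So (15)·99 ≡ 1 (mod 106), i.e. 99^(-1) ≡ 15 (mod 106).
x ≡ 15 × 64 = 960 ≡ 6 (mod 106).
Check: 99 × 6 = 594 ≡ 64 (mod 106).
Unique solution: x ≡ 6 (mod 106)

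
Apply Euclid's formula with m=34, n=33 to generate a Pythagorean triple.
(67, 2244, 2245)

Euclid's formula: a = m² - n², b = 2mn, c = m² + n²
m = 34, n = 33
a = 34² - 33² = 1156 - 1089 = 67
b = 2 × 34 × 33 = 2244
c = 34² + 33² = 1156 + 1089 = 2245
Verification: 67² + 2244² = 4489 + 5035536 = 5040025 = 2245² ✓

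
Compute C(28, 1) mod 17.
11

Using Lucas' theorem:
Write n=28 and k=1 in base 17:
n in base 17: [1, 11]
k in base 17: [0, 1]
C(28,1) mod 17 = ∏ C(n_i, k_i) mod 17
Digit binomials (mod 17): C(1,0) = 1; C(11,1) = 11
Product: 1 × 11 = 11 ≡ 11 (mod 17)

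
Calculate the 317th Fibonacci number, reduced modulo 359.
7

Matrix identity: Q^n = [[F_(n+1), F_n], [F_n, F_(n-1)]] with Q = [[1,1],[1,0]].
n = 317 = 100111101₂. Square-and-multiply, entries mod 359:
Q^1 = [[1,1],[1,0]]
Q^2 = (Q^1)² = [[2,1],[1,1]]
Q^4 = (Q^2)² = [[5,3],[3,2]]
Q^9 = (Q^4)²·Q = [[55,34],[34,21]]
Q^19 = (Q^9)²·Q = [[303,232],[232,71]]
Q^39 = (Q^19)²·Q = [[128,238],[238,249]]
Q^79 = (Q^39)²·Q = [[127,151],[151,335]]
Q^158 = (Q^79)² = [[158,116],[116,42]]
Q^317 = (Q^158)²·Q = [[231,7],[7,224]]
F_317 mod 359 = Q^317[0][1] = 7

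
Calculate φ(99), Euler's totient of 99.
60

99 = 3^2 × 11
φ(n) = n × ∏(1 - 1/p) for each prime p dividing n
φ(99) = 99 × (1 - 1/3) × (1 - 1/11) = 60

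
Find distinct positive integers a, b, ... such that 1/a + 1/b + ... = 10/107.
1/11 + 1/393 + 1/231281 + 1/106981570641

Greedy algorithm:
10/107: ceiling(107/10) = 11, use 1/11
3/1177: ceiling(1177/3) = 393, use 1/393
2/462561: ceiling(462561/2) = 231281, use 1/231281
1/106981570641: ceiling(106981570641/1) = 106981570641, use 1/106981570641
Result: 10/107 = 1/11 + 1/393 + 1/231281 + 1/106981570641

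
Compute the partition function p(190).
1667727404093

p(n) counts ways to write n as a sum of positive integers (order ignored).
Euler's pentagonal recurrence: p(k) = p(k-1) + p(k-2) - p(k-5) - p(k-7) + p(k-12) + p(k-15) - ... (offsets j(3j∓1)/2, signs ++--, p(0)=1, p(<0)=0).
DP table for k = 0..189: p(0)=1, p(1)=1, p(2)=2, p(3)=3, p(4)=5, p(5)=7, p(6)=11, p(7)=15, p(8)=22, p(9)=30, p(10)=42, p(11)=56, p(12)=77, p(13)=101, p(14)=135, p(15)=176, p(16)=231, p(17)=297, p(18)=385, p(19)=490, p(20)=627, p(21)=792, p(22)=1002, p(23)=1255, p(24)=1575, p(25)=1958, p(26)=2436, p(27)=3010, p(28)=3718, p(29)=4565, p(30)=5604, p(31)=6842, p(32)=8349, p(33)=10143, p(34)=12310, p(35)=14883, p(36)=17977, p(37)=21637, p(38)=26015, p(39)=31185, p(40)=37338, p(41)=44583, p(42)=53174, p(43)=63261, p(44)=75175, p(45)=89134, p(46)=105558, p(47)=124754, p(48)=147273, p(49)=173525, p(50)=204226, p(51)=239943, p(52)=281589, p(53)=329931, p(54)=386155, p(55)=451276, p(56)=526823, p(57)=614154, p(58)=715220, p(59)=831820, p(60)=966467, p(61)=1121505, p(62)=1300156, p(63)=1505499, p(64)=1741630, p(65)=2012558, p(66)=2323520, p(67)=2679689, p(68)=3087735, p(69)=3554345, p(70)=4087968, p(71)=4697205, p(72)=5392783, p(73)=6185689, p(74)=7089500, p(75)=8118264, p(76)=9289091, p(77)=10619863, p(78)=12132164, p(79)=13848650, p(80)=15796476, p(81)=18004327, p(82)=20506255, p(83)=23338469, p(84)=26543660, p(85)=30167357, p(86)=34262962, p(87)=38887673, p(88)=44108109, p(89)=49995925, p(90)=56634173, p(91)=64112359, p(92)=72533807, p(93)=82010177, p(94)=92669720, p(95)=104651419, p(96)=118114304, p(97)=133230930, p(98)=150198136, p(99)=169229875, p(100)=190569292, p(101)=214481126, p(102)=241265379, p(103)=271248950, p(104)=304801365, p(105)=342325709, p(106)=384276336, p(107)=431149389, p(108)=483502844, p(109)=541946240, p(110)=607163746, p(111)=679903203, p(112)=761002156, p(113)=851376628, p(114)=952050665, p(115)=1064144451, p(116)=1188908248, p(117)=1327710076, p(118)=1482074143, p(119)=1653668665, p(120)=1844349560, p(121)=2056148051, p(122)=2291320912, p(123)=2552338241, p(124)=2841940500, p(125)=3163127352, p(126)=3519222692, p(127)=3913864295, p(128)=4351078600, p(129)=4835271870, p(130)=5371315400, p(131)=5964539504, p(132)=6620830889, p(133)=7346629512, p(134)=8149040695, p(135)=9035836076, p(136)=10015581680, p(137)=11097645016, p(138)=12292341831, p(139)=13610949895, p(140)=15065878135, p(141)=16670689208, p(142)=18440293320, p(143)=20390982757, p(144)=22540654445, p(145)=24908858009, p(146)=27517052599, p(147)=30388671978, p(148)=33549419497, p(149)=37027355200, p(150)=40853235313, p(151)=45060624582, p(152)=49686288421, p(153)=54770336324, p(154)=60356673280, p(155)=66493182097, p(156)=73232243759, p(157)=80630964769, p(158)=88751778802, p(159)=97662728555, p(160)=107438159466, p(161)=118159068427, p(162)=129913904637, p(163)=142798995930, p(164)=156919475295, p(165)=172389800255, p(166)=189334822579, p(167)=207890420102, p(168)=228204732751, p(169)=250438925115, p(170)=274768617130, p(171)=301384802048, p(172)=330495499613, p(173)=362326859895, p(174)=397125074750, p(175)=435157697830, p(176)=476715857290, p(177)=522115831195, p(178)=571701605655, p(179)=625846753120, p(180)=684957390936, p(181)=749474411781, p(182)=819876908323, p(183)=896684817527, p(184)=980462880430, p(185)=1071823774337, p(186)=1171432692373, p(187)=1280011042268, p(188)=1398341745571, p(189)=1527273599625.
Final step: p(190) = p(189) + p(188) - p(185) - p(183) + p(178) + p(175) - p(168) - p(164) + p(155) + p(150) - p(139) - p(133) + p(120) + p(113) - p(98) - p(90) + p(73) + p(64) - p(45) - p(35) + p(14) + p(3)
= 1527273599625 + 1398341745571 - 1071823774337 - 896684817527 + 571701605655 + 435157697830 - 228204732751 - 156919475295 + 66493182097 + 40853235313 - 13610949895 - 7346629512 + 1844349560 + 851376628 - 150198136 - 56634173 + 6185689 + 1741630 - 89134 - 14883 + 135 + 3
= 1667727404093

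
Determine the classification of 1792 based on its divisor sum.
abundant

Proper divisors of 1792: sum = 1 + 2 + 4 + 7 + 8 + 14 + 16 + 28 + ... + 224 + 256 + 448 + 896 (17 divisors) = 2296
Since 2296 > 1792, 1792 is abundant.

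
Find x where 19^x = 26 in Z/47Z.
17

Baby-step giant-step with step n = ⌈√47⌉ = 7.
Baby steps 19^j mod 47 (j:value) for j=0..6: 0:1, 1:19, 2:32, 3:44, 4:37, 5:45, 6:9.
Giant-step multiplier: 19^(-7) ≡ 19^(46-7) = 19^39 ≡ 11 (mod 47).
Giant steps γ_i = 26·11^i mod 47: γ_0=26, γ_1=4, γ_2=44 (in table at j=3).
x = i·n + j = 2·7 + 3 = 17.
Check: 19^17 ≡ 26 (mod 47).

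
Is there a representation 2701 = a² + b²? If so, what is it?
10² + 51² (a=10, b=51)

Factorization: 2701 = 37 × 73
By Fermat: n is sum of two squares iff every prime p ≡ 3 (mod 4) appears to even power.
All primes ≡ 3 (mod 4) appear to even power.
Search a = 0, 1, 2, … for 2701 - a² a perfect square: first hit at a = 10: 2701 - 100 = 2601 = 51².
2701 = 10² + 51² = 100 + 2601 ✓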